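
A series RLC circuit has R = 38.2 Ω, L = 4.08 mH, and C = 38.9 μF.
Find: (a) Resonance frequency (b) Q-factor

Step 1 — Resonance condition Im(Z)=0 gives ω₀ = 1/√(LC).
Step 2 — ω₀ = 1/√(0.00408·3.89e-05) = 2510 rad/s.
Step 3 — f₀ = ω₀/(2π) = 399.5 Hz.
Step 4 — Series Q: Q = ω₀L/R = 2510·0.00408/38.2 = 0.2681.

(a) f₀ = 399.5 Hz  (b) Q = 0.2681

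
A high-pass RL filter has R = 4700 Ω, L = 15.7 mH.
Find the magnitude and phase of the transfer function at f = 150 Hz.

Step 1 — Angular frequency: ω = 2π·150 = 942.5 rad/s.
Step 2 — Transfer function: H(jω) = jωL/(R + jωL).
Step 3 — Numerator jωL = j·14.8; denominator R + jωL = 4700 + j14.8.
Step 4 — H = 9.912e-06 + j0.003148.
Step 5 — Magnitude: |H| = 0.003148 (-50.0 dB); phase: φ = 89.8°.

|H| = 0.003148 (-50.0 dB), φ = 89.8°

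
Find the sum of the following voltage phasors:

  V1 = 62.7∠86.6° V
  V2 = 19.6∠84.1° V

Step 1 — Convert each phasor to rectangular form:
  V1 = 62.7·(cos(86.6°) + j·sin(86.6°)) = 3.719 + j62.59 V
  V2 = 19.6·(cos(84.1°) + j·sin(84.1°)) = 2.015 + j19.5 V
Step 2 — Sum components: V_total = 5.733 + j82.09 V.
Step 3 — Convert to polar: |V_total| = 82.29 V, ∠V_total = 86.0°.

V_total = 82.29∠86.0° V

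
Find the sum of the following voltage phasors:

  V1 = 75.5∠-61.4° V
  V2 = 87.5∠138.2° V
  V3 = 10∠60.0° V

Step 1 — Convert each phasor to rectangular form:
  V1 = 75.5·(cos(-61.4°) + j·sin(-61.4°)) = 36.14 - j66.29 V
  V2 = 87.5·(cos(138.2°) + j·sin(138.2°)) = -65.23 + j58.32 V
  V3 = 10·(cos(60.0°) + j·sin(60.0°)) = 5 + j8.66 V
Step 2 — Sum components: V_total = -24.09 + j0.6941 V.
Step 3 — Convert to polar: |V_total| = 24.1 V, ∠V_total = 178.3°.

V_total = 24.1∠178.3° V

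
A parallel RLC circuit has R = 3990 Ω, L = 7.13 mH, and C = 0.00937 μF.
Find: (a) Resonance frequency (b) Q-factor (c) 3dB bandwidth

Step 1 — Resonance: ω₀ = 1/√(LC) = 1/√(0.00713·9.37e-09) = 1.223e+05 rad/s.
Step 2 — f₀ = ω₀/(2π) = 1.947e+04 Hz.
Step 3 — Parallel Q: Q = R/(ω₀L) = 3990/(1.223e+05·0.00713) = 4.574.
Step 4 — Bandwidth: Δω = ω₀/Q = 2.675e+04 rad/s; BW = Δω/(2π) = 4257 Hz.

(a) f₀ = 1.947e+04 Hz  (b) Q = 4.574  (c) BW = 4257 Hz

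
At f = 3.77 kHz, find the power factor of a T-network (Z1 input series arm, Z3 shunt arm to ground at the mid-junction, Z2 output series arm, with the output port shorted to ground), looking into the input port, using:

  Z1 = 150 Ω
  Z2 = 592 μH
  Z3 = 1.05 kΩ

Step 1 — Angular frequency: ω = 2π·f = 2π·3770 = 2.369e+04 rad/s.
Step 2 — Component impedances:
  Z1: Z = R = 150 Ω
  Z2: Z = jωL = j·2.369e+04·0.000592 = 0 + j14.02 Ω
  Z3: Z = R = 1050 Ω
Step 3 — With the output port shorted to ground, the output series arm Z2 runs from the junction to ground; the shunt arm Z3 also runs from the junction to ground. They appear in parallel: Z3 || Z2 = 0.1872 + j14.02 Ω.
Step 4 — Series with input arm Z1: Z_in = Z1 + (Z3 || Z2) = 150.2 + j14.02 Ω = 150.8∠5.3° Ω.
Step 5 — Power factor: PF = cos(φ) = Re(Z)/|Z| = 150.19/150.84 = 0.9957.
Step 6 — Type: Im(Z) = 14.02 ⇒ lagging (phase φ = 5.3°).

PF = 0.9957 (lagging, φ = 5.3°)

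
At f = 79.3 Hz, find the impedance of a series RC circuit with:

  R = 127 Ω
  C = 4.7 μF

Step 1 — Angular frequency: ω = 2π·f = 2π·79.3 = 498.3 rad/s.
Step 2 — Component impedances:
  R: Z = R = 127 Ω
  C: Z = 1/(jωC) = -j/(ω·C) = 0 - j427 Ω
Step 3 — Series combination: Z_total = R + C = 127 - j427 Ω = 445.5∠-73.4° Ω.

Z = 127 - j427 Ω = 445.5∠-73.4° Ω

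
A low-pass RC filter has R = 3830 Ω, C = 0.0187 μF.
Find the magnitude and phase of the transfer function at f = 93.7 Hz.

Step 1 — Angular frequency: ω = 2π·93.7 = 588.7 rad/s.
Step 2 — Transfer function: H(jω) = 1/(1 + jωRC).
Step 3 — Denominator: 1 + jωRC = 1 + j·588.7·3830·1.87e-08 = 1 + j0.04217.
Step 4 — H = 0.9982 - j0.04209.
Step 5 — Magnitude: |H| = 0.9991 (-0.0 dB); phase: φ = -2.4°.

|H| = 0.9991 (-0.0 dB), φ = -2.4°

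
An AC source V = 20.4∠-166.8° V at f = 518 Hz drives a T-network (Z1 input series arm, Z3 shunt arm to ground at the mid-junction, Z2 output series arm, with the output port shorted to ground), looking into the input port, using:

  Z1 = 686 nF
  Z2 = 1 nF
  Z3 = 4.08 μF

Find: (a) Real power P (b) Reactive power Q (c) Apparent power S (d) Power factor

Step 1 — Angular frequency: ω = 2π·f = 2π·518 = 3255 rad/s.
Step 2 — Component impedances:
  Z1: Z = 1/(jωC) = -j/(ω·C) = 0 - j447.9 Ω
  Z2: Z = 1/(jωC) = -j/(ω·C) = 0 - j3.072e+05 Ω
  Z3: Z = 1/(jωC) = -j/(ω·C) = 0 - j75.31 Ω
Step 3 — With the output port shorted to ground, the output series arm Z2 runs from the junction to ground; the shunt arm Z3 also runs from the junction to ground. They appear in parallel: Z3 || Z2 = 0 - j75.29 Ω.
Step 4 — Series with input arm Z1: Z_in = Z1 + (Z3 || Z2) = 0 - j523.2 Ω = 523.2∠-90.0° Ω.
Step 5 — Source phasor: V = 20.4∠-166.8° V = -19.86 - j4.658 V.
Step 6 — Current: I = V / Z = 0.008904 - j0.03796 A = 0.03899∠-76.8° A.
Step 7 — Complex power: S = V·I* = 0 - j0.7955 VA.
Step 8 — Real power: P = Re(S) = 0 W.
Step 9 — Reactive power: Q = Im(S) = -0.7955 VAR.
Step 10 — Apparent power: |S| = 0.7955 VA.
Step 11 — Power factor: PF = P/|S| = 0 (leading).

(a) P = 0 W  (b) Q = -0.7955 VAR  (c) S = 0.7955 VA  (d) PF = 0 (leading)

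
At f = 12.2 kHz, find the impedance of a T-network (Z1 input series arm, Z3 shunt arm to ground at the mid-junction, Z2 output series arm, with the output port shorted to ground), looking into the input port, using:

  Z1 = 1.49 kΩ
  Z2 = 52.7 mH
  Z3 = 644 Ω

Step 1 — Angular frequency: ω = 2π·f = 2π·1.22e+04 = 7.665e+04 rad/s.
Step 2 — Component impedances:
  Z1: Z = R = 1490 Ω
  Z2: Z = jωL = j·7.665e+04·0.0527 = 0 + j4040 Ω
  Z3: Z = R = 644 Ω
Step 3 — With the output port shorted to ground, the output series arm Z2 runs from the junction to ground; the shunt arm Z3 also runs from the junction to ground. They appear in parallel: Z3 || Z2 = 628 + j100.1 Ω.
Step 4 — Series with input arm Z1: Z_in = Z1 + (Z3 || Z2) = 2118 + j100.1 Ω = 2120∠2.7° Ω.

Z = 2118 + j100.1 Ω = 2120∠2.7° Ω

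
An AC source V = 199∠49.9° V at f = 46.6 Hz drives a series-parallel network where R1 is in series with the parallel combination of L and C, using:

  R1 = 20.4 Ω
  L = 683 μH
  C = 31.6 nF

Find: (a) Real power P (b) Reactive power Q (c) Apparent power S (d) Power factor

Step 1 — Angular frequency: ω = 2π·f = 2π·46.6 = 292.8 rad/s.
Step 2 — Component impedances:
  R1: Z = R = 20.4 Ω
  L: Z = jωL = j·292.8·0.000683 = 0 + j0.2 Ω
  C: Z = 1/(jωC) = -j/(ω·C) = 0 - j1.081e+05 Ω
Step 3 — Parallel branch: L || C = 1/(1/L + 1/C) = 0 + j0.2 Ω.
Step 4 — Series with R1: Z_total = R1 + (L || C) = 20.4 + j0.2 Ω = 20.4∠0.6° Ω.
Step 5 — Source phasor: V = 199∠49.9° V = 128.2 + j152.2 V.
Step 6 — Current: I = V / Z = 6.356 + j7.399 A = 9.754∠49.3° A.
Step 7 — Complex power: S = V·I* = 1941 + j19.03 VA.
Step 8 — Real power: P = Re(S) = 1941 W.
Step 9 — Reactive power: Q = Im(S) = 19.03 VAR.
Step 10 — Apparent power: |S| = 1941 VA.
Step 11 — Power factor: PF = P/|S| = 1 (lagging).

(a) P = 1941 W  (b) Q = 19.03 VAR  (c) S = 1941 VA  (d) PF = 1 (lagging)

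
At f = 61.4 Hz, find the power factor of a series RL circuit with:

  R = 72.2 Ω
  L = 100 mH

Step 1 — Angular frequency: ω = 2π·f = 2π·61.4 = 385.8 rad/s.
Step 2 — Component impedances:
  R: Z = R = 72.2 Ω
  L: Z = jωL = j·385.8·0.1 = 0 + j38.58 Ω
Step 3 — Series combination: Z_total = R + L = 72.2 + j38.58 Ω = 81.86∠28.1° Ω.
Step 4 — Power factor: PF = cos(φ) = Re(Z)/|Z| = 72.2/81.86 = 0.882.
Step 5 — Type: Im(Z) = 38.58 ⇒ lagging (phase φ = 28.1°).

PF = 0.882 (lagging, φ = 28.1°)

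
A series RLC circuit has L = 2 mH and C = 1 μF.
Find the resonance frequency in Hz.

Step 1 — Resonance condition Im(Z)=0 gives ω₀ = 1/√(LC).
Step 2 — ω₀ = 1/√(0.002·1e-06) = 2.236e+04 rad/s.
Step 3 — f₀ = ω₀/(2π) = 3559 Hz.

f₀ = 3559 Hz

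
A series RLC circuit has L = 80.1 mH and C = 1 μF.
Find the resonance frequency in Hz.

Step 1 — Resonance condition Im(Z)=0 gives ω₀ = 1/√(LC).
Step 2 — ω₀ = 1/√(0.0801·1e-06) = 3533 rad/s.
Step 3 — f₀ = ω₀/(2π) = 562.3 Hz.

f₀ = 562.3 Hz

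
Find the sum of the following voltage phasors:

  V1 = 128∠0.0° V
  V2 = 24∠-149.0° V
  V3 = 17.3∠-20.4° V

Step 1 — Convert each phasor to rectangular form:
  V1 = 128·(cos(0.0°) + j·sin(0.0°)) = 128 V
  V2 = 24·(cos(-149.0°) + j·sin(-149.0°)) = -20.57 - j12.36 V
  V3 = 17.3·(cos(-20.4°) + j·sin(-20.4°)) = 16.21 - j6.03 V
Step 2 — Sum components: V_total = 123.6 - j18.39 V.
Step 3 — Convert to polar: |V_total| = 125 V, ∠V_total = -8.5°.

V_total = 125∠-8.5° V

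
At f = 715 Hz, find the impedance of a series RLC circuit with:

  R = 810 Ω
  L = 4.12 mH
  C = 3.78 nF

Step 1 — Angular frequency: ω = 2π·f = 2π·715 = 4492 rad/s.
Step 2 — Component impedances:
  R: Z = R = 810 Ω
  L: Z = jωL = j·4492·0.00412 = 0 + j18.51 Ω
  C: Z = 1/(jωC) = -j/(ω·C) = 0 - j5.889e+04 Ω
Step 3 — Series combination: Z_total = R + L + C = 810 - j5.887e+04 Ω = 5.887e+04∠-89.2° Ω.

Z = 810 - j5.887e+04 Ω = 5.887e+04∠-89.2° Ω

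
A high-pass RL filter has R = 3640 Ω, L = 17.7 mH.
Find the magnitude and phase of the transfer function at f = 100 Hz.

Step 1 — Angular frequency: ω = 2π·100 = 628.3 rad/s.
Step 2 — Transfer function: H(jω) = jωL/(R + jωL).
Step 3 — Numerator jωL = j·11.12; denominator R + jωL = 3640 + j11.12.
Step 4 — H = 9.335e-06 + j0.003055.
Step 5 — Magnitude: |H| = 0.003055 (-50.3 dB); phase: φ = 89.8°.

|H| = 0.003055 (-50.3 dB), φ = 89.8°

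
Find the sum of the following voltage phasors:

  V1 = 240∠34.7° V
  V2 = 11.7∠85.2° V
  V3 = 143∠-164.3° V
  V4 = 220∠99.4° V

Step 1 — Convert each phasor to rectangular form:
  V1 = 240·(cos(34.7°) + j·sin(34.7°)) = 197.3 + j136.6 V
  V2 = 11.7·(cos(85.2°) + j·sin(85.2°)) = 0.979 + j11.66 V
  V3 = 143·(cos(-164.3°) + j·sin(-164.3°)) = -137.7 - j38.7 V
  V4 = 220·(cos(99.4°) + j·sin(99.4°)) = -35.93 + j217 V
Step 2 — Sum components: V_total = 24.7 + j326.6 V.
Step 3 — Convert to polar: |V_total| = 327.6 V, ∠V_total = 85.7°.

V_total = 327.6∠85.7° V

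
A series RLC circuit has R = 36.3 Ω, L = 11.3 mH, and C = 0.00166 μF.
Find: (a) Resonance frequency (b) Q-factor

Step 1 — Resonance condition Im(Z)=0 gives ω₀ = 1/√(LC).
Step 2 — ω₀ = 1/√(0.0113·1.66e-09) = 2.309e+05 rad/s.
Step 3 — f₀ = ω₀/(2π) = 3.675e+04 Hz.
Step 4 — Series Q: Q = ω₀L/R = 2.309e+05·0.0113/36.3 = 71.88.

(a) f₀ = 3.675e+04 Hz  (b) Q = 71.88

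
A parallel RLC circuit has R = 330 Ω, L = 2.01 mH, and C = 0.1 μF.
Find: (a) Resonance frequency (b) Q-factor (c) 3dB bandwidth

Step 1 — Resonance: ω₀ = 1/√(LC) = 1/√(0.00201·1e-07) = 7.053e+04 rad/s.
Step 2 — f₀ = ω₀/(2π) = 1.123e+04 Hz.
Step 3 — Parallel Q: Q = R/(ω₀L) = 330/(7.053e+04·0.00201) = 2.328.
Step 4 — Bandwidth: Δω = ω₀/Q = 3.03e+04 rad/s; BW = Δω/(2π) = 4823 Hz.

(a) f₀ = 1.123e+04 Hz  (b) Q = 2.328  (c) BW = 4823 Hz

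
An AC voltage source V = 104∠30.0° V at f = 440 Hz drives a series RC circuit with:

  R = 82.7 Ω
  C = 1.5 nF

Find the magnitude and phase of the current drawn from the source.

Step 1 — Angular frequency: ω = 2π·f = 2π·440 = 2765 rad/s.
Step 2 — Component impedances:
  R: Z = R = 82.7 Ω
  C: Z = 1/(jωC) = -j/(ω·C) = 0 - j2.411e+05 Ω
Step 3 — Series combination: Z_total = R + C = 82.7 - j2.411e+05 Ω = 2.411e+05∠-90.0° Ω.
Step 4 — Source phasor: V = 104∠30.0° V = 90.07 + j52 V.
Step 5 — Ohm's law: I = V / Z_total = (90.07 + j52) / (82.7 - j2.411e+05) = -0.0002155 + j0.0003736 A.
Step 6 — Convert to polar: |I| = 0.0004313 A, ∠I = 120.0°.

I = 0.0004313∠120.0° A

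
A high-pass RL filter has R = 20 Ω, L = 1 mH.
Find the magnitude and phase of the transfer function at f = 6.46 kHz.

Step 1 — Angular frequency: ω = 2π·6460 = 4.059e+04 rad/s.
Step 2 — Transfer function: H(jω) = jωL/(R + jωL).
Step 3 — Numerator jωL = j·40.59; denominator R + jωL = 20 + j40.59.
Step 4 — H = 0.8046 + j0.3965.
Step 5 — Magnitude: |H| = 0.897 (-0.9 dB); phase: φ = 26.2°.

|H| = 0.897 (-0.9 dB), φ = 26.2°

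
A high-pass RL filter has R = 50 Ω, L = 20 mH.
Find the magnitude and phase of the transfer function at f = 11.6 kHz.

Step 1 — Angular frequency: ω = 2π·1.16e+04 = 7.288e+04 rad/s.
Step 2 — Transfer function: H(jω) = jωL/(R + jωL).
Step 3 — Numerator jωL = j·1458; denominator R + jωL = 50 + j1458.
Step 4 — H = 0.9988 + j0.03426.
Step 5 — Magnitude: |H| = 0.9994 (-0.0 dB); phase: φ = 2.0°.

|H| = 0.9994 (-0.0 dB), φ = 2.0°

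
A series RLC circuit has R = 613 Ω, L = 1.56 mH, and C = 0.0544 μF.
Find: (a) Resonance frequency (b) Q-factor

Step 1 — Resonance condition Im(Z)=0 gives ω₀ = 1/√(LC).
Step 2 — ω₀ = 1/√(0.00156·5.44e-08) = 1.086e+05 rad/s.
Step 3 — f₀ = ω₀/(2π) = 1.728e+04 Hz.
Step 4 — Series Q: Q = ω₀L/R = 1.086e+05·0.00156/613 = 0.2763.

(a) f₀ = 1.728e+04 Hz  (b) Q = 0.2763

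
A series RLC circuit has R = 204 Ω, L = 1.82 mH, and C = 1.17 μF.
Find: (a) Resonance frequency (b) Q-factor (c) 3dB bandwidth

Step 1 — Resonance condition Im(Z)=0 gives ω₀ = 1/√(LC).
Step 2 — ω₀ = 1/√(0.00182·1.17e-06) = 2.167e+04 rad/s.
Step 3 — f₀ = ω₀/(2π) = 3449 Hz.
Step 4 — Series Q: Q = ω₀L/R = 2.167e+04·0.00182/204 = 0.1933.
Step 5 — 3dB bandwidth: Δω = ω₀/Q = 1.121e+05 rad/s; BW = Δω/(2π) = 1.784e+04 Hz.

(a) f₀ = 3449 Hz  (b) Q = 0.1933  (c) BW = 1.784e+04 Hz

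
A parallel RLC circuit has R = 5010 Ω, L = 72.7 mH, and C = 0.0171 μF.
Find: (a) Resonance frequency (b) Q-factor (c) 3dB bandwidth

Step 1 — Resonance: ω₀ = 1/√(LC) = 1/√(0.0727·1.71e-08) = 2.836e+04 rad/s.
Step 2 — f₀ = ω₀/(2π) = 4514 Hz.
Step 3 — Parallel Q: Q = R/(ω₀L) = 5010/(2.836e+04·0.0727) = 2.43.
Step 4 — Bandwidth: Δω = ω₀/Q = 1.167e+04 rad/s; BW = Δω/(2π) = 1858 Hz.

(a) f₀ = 4514 Hz  (b) Q = 2.43  (c) BW = 1858 Hz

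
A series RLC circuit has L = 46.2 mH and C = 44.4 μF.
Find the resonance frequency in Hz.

Step 1 — Resonance condition Im(Z)=0 gives ω₀ = 1/√(LC).
Step 2 — ω₀ = 1/√(0.0462·4.44e-05) = 698.2 rad/s.
Step 3 — f₀ = ω₀/(2π) = 111.1 Hz.

f₀ = 111.1 Hz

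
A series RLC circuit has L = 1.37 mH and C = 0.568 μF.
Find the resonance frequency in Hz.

Step 1 — Resonance condition Im(Z)=0 gives ω₀ = 1/√(LC).
Step 2 — ω₀ = 1/√(0.00137·5.68e-07) = 3.585e+04 rad/s.
Step 3 — f₀ = ω₀/(2π) = 5705 Hz.

f₀ = 5705 Hz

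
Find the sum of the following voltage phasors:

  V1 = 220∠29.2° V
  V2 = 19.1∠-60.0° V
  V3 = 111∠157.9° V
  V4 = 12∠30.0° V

Step 1 — Convert each phasor to rectangular form:
  V1 = 220·(cos(29.2°) + j·sin(29.2°)) = 192 + j107.3 V
  V2 = 19.1·(cos(-60.0°) + j·sin(-60.0°)) = 9.55 - j16.54 V
  V3 = 111·(cos(157.9°) + j·sin(157.9°)) = -102.8 + j41.76 V
  V4 = 12·(cos(30.0°) + j·sin(30.0°)) = 10.39 + j6 V
Step 2 — Sum components: V_total = 109.1 + j138.5 V.
Step 3 — Convert to polar: |V_total| = 176.4 V, ∠V_total = 51.8°.

V_total = 176.4∠51.8° V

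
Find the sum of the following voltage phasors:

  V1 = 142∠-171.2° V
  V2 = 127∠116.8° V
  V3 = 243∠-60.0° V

Step 1 — Convert each phasor to rectangular form:
  V1 = 142·(cos(-171.2°) + j·sin(-171.2°)) = -140.3 - j21.72 V
  V2 = 127·(cos(116.8°) + j·sin(116.8°)) = -57.26 + j113.4 V
  V3 = 243·(cos(-60.0°) + j·sin(-60.0°)) = 121.5 - j210.4 V
Step 2 — Sum components: V_total = -76.09 - j118.8 V.
Step 3 — Convert to polar: |V_total| = 141.1 V, ∠V_total = -122.6°.

V_total = 141.1∠-122.6° V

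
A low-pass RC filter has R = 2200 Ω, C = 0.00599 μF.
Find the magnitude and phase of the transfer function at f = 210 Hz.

Step 1 — Angular frequency: ω = 2π·210 = 1319 rad/s.
Step 2 — Transfer function: H(jω) = 1/(1 + jωRC).
Step 3 — Denominator: 1 + jωRC = 1 + j·1319·2200·5.99e-09 = 1 + j0.01739.
Step 4 — H = 0.9997 - j0.01738.
Step 5 — Magnitude: |H| = 0.9998 (-0.0 dB); phase: φ = -1.0°.

|H| = 0.9998 (-0.0 dB), φ = -1.0°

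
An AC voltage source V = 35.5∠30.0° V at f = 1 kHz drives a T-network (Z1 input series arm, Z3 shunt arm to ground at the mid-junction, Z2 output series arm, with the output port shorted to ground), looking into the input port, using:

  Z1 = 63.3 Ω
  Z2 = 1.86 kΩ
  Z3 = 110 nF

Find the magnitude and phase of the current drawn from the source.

Step 1 — Angular frequency: ω = 2π·f = 2π·1000 = 6283 rad/s.
Step 2 — Component impedances:
  Z1: Z = R = 63.3 Ω
  Z2: Z = R = 1860 Ω
  Z3: Z = 1/(jωC) = -j/(ω·C) = 0 - j1447 Ω
Step 3 — With the output port shorted to ground, the output series arm Z2 runs from the junction to ground; the shunt arm Z3 also runs from the junction to ground. They appear in parallel: Z3 || Z2 = 701.2 - j901.4 Ω.
Step 4 — Series with input arm Z1: Z_in = Z1 + (Z3 || Z2) = 764.5 - j901.4 Ω = 1182∠-49.7° Ω.
Step 5 — Source phasor: V = 35.5∠30.0° V = 30.74 + j17.75 V.
Step 6 — Ohm's law: I = V / Z_total = (30.74 + j17.75) / (764.5 - j901.4) = 0.005371 + j0.02955 A.
Step 7 — Convert to polar: |I| = 0.03004 A, ∠I = 79.7°.

I = 0.03004∠79.7° A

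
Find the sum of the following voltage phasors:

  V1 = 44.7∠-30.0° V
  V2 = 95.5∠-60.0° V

Step 1 — Convert each phasor to rectangular form:
  V1 = 44.7·(cos(-30.0°) + j·sin(-30.0°)) = 38.71 - j22.35 V
  V2 = 95.5·(cos(-60.0°) + j·sin(-60.0°)) = 47.75 - j82.71 V
Step 2 — Sum components: V_total = 86.46 - j105.1 V.
Step 3 — Convert to polar: |V_total| = 136.1 V, ∠V_total = -50.5°.

V_total = 136.1∠-50.5° V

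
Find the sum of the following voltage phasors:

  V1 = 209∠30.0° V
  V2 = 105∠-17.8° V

Step 1 — Convert each phasor to rectangular form:
  V1 = 209·(cos(30.0°) + j·sin(30.0°)) = 181 + j104.5 V
  V2 = 105·(cos(-17.8°) + j·sin(-17.8°)) = 99.97 - j32.1 V
Step 2 — Sum components: V_total = 281 + j72.4 V.
Step 3 — Convert to polar: |V_total| = 290.2 V, ∠V_total = 14.4°.

V_total = 290.2∠14.4° V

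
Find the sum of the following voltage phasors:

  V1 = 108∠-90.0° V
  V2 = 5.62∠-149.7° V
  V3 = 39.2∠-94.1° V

Step 1 — Convert each phasor to rectangular form:
  V1 = 108·(cos(-90.0°) + j·sin(-90.0°)) = 0 - j108 V
  V2 = 5.62·(cos(-149.7°) + j·sin(-149.7°)) = -4.852 - j2.835 V
  V3 = 39.2·(cos(-94.1°) + j·sin(-94.1°)) = -2.803 - j39.1 V
Step 2 — Sum components: V_total = -7.655 - j149.9 V.
Step 3 — Convert to polar: |V_total| = 150.1 V, ∠V_total = -92.9°.

V_total = 150.1∠-92.9° V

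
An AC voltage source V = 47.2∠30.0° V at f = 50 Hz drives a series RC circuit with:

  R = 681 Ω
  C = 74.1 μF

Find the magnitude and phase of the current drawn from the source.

Step 1 — Angular frequency: ω = 2π·f = 2π·50 = 314.2 rad/s.
Step 2 — Component impedances:
  R: Z = R = 681 Ω
  C: Z = 1/(jωC) = -j/(ω·C) = 0 - j42.96 Ω
Step 3 — Series combination: Z_total = R + C = 681 - j42.96 Ω = 682.4∠-3.6° Ω.
Step 4 — Source phasor: V = 47.2∠30.0° V = 40.88 + j23.6 V.
Step 5 — Ohm's law: I = V / Z_total = (40.88 + j23.6) / (681 - j42.96) = 0.05761 + j0.03829 A.
Step 6 — Convert to polar: |I| = 0.06917 A, ∠I = 33.6°.

I = 0.06917∠33.6° A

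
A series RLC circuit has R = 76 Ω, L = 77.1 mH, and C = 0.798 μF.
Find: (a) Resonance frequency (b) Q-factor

Step 1 — Resonance condition Im(Z)=0 gives ω₀ = 1/√(LC).
Step 2 — ω₀ = 1/√(0.0771·7.98e-07) = 4032 rad/s.
Step 3 — f₀ = ω₀/(2π) = 641.6 Hz.
Step 4 — Series Q: Q = ω₀L/R = 4032·0.0771/76 = 4.09.

(a) f₀ = 641.6 Hz  (b) Q = 4.09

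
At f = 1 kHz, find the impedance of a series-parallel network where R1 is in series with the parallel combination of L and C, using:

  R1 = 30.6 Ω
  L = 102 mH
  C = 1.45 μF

Step 1 — Angular frequency: ω = 2π·f = 2π·1000 = 6283 rad/s.
Step 2 — Component impedances:
  R1: Z = R = 30.6 Ω
  L: Z = jωL = j·6283·0.102 = 0 + j640.9 Ω
  C: Z = 1/(jωC) = -j/(ω·C) = 0 - j109.8 Ω
Step 3 — Parallel branch: L || C = 1/(1/L + 1/C) = 0 - j132.4 Ω.
Step 4 — Series with R1: Z_total = R1 + (L || C) = 30.6 - j132.4 Ω = 135.9∠-77.0° Ω.

Z = 30.6 - j132.4 Ω = 135.9∠-77.0° Ω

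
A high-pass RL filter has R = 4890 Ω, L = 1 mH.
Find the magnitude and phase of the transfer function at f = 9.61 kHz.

Step 1 — Angular frequency: ω = 2π·9610 = 6.038e+04 rad/s.
Step 2 — Transfer function: H(jω) = jωL/(R + jωL).
Step 3 — Numerator jωL = j·60.38; denominator R + jωL = 4890 + j60.38.
Step 4 — H = 0.0001524 + j0.01235.
Step 5 — Magnitude: |H| = 0.01235 (-38.2 dB); phase: φ = 89.3°.

|H| = 0.01235 (-38.2 dB), φ = 89.3°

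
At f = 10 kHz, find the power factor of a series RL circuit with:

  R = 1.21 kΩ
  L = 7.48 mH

Step 1 — Angular frequency: ω = 2π·f = 2π·1e+04 = 6.283e+04 rad/s.
Step 2 — Component impedances:
  R: Z = R = 1210 Ω
  L: Z = jωL = j·6.283e+04·0.00748 = 0 + j470 Ω
Step 3 — Series combination: Z_total = R + L = 1210 + j470 Ω = 1298∠21.2° Ω.
Step 4 — Power factor: PF = cos(φ) = Re(Z)/|Z| = 1210/1298 = 0.9322.
Step 5 — Type: Im(Z) = 470 ⇒ lagging (phase φ = 21.2°).

PF = 0.9322 (lagging, φ = 21.2°)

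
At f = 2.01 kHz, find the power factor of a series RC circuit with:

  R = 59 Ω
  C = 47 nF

Step 1 — Angular frequency: ω = 2π·f = 2π·2010 = 1.263e+04 rad/s.
Step 2 — Component impedances:
  R: Z = R = 59 Ω
  C: Z = 1/(jωC) = -j/(ω·C) = 0 - j1685 Ω
Step 3 — Series combination: Z_total = R + C = 59 - j1685 Ω = 1686∠-88.0° Ω.
Step 4 — Power factor: PF = cos(φ) = Re(Z)/|Z| = 59/1685.7 = 0.035.
Step 5 — Type: Im(Z) = -1685 ⇒ leading (phase φ = -88.0°).

PF = 0.035 (leading, φ = -88.0°)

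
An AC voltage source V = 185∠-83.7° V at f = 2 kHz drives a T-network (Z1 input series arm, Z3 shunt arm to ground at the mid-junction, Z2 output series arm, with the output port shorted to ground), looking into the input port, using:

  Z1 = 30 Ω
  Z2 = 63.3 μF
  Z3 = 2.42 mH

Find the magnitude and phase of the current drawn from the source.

Step 1 — Angular frequency: ω = 2π·f = 2π·2000 = 1.257e+04 rad/s.
Step 2 — Component impedances:
  Z1: Z = R = 30 Ω
  Z2: Z = 1/(jωC) = -j/(ω·C) = 0 - j1.257 Ω
  Z3: Z = jωL = j·1.257e+04·0.00242 = 0 + j30.41 Ω
Step 3 — With the output port shorted to ground, the output series arm Z2 runs from the junction to ground; the shunt arm Z3 also runs from the junction to ground. They appear in parallel: Z3 || Z2 = 0 - j1.311 Ω.
Step 4 — Series with input arm Z1: Z_in = Z1 + (Z3 || Z2) = 30 - j1.311 Ω = 30.03∠-2.5° Ω.
Step 5 — Source phasor: V = 185∠-83.7° V = 20.3 - j183.9 V.
Step 6 — Ohm's law: I = V / Z_total = (20.3 - j183.9) / (30 - j1.311) = 0.9428 - j6.088 A.
Step 7 — Convert to polar: |I| = 6.161 A, ∠I = -81.2°.

I = 6.161∠-81.2° A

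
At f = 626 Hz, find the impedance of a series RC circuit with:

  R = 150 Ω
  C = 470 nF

Step 1 — Angular frequency: ω = 2π·f = 2π·626 = 3933 rad/s.
Step 2 — Component impedances:
  R: Z = R = 150 Ω
  C: Z = 1/(jωC) = -j/(ω·C) = 0 - j540.9 Ω
Step 3 — Series combination: Z_total = R + C = 150 - j540.9 Ω = 561.4∠-74.5° Ω.

Z = 150 - j540.9 Ω = 561.4∠-74.5° Ω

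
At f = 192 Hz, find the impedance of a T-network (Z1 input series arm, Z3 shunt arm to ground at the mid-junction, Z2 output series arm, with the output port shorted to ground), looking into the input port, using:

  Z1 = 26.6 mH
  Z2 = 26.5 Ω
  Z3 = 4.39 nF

Step 1 — Angular frequency: ω = 2π·f = 2π·192 = 1206 rad/s.
Step 2 — Component impedances:
  Z1: Z = jωL = j·1206·0.0266 = 0 + j32.09 Ω
  Z2: Z = R = 26.5 Ω
  Z3: Z = 1/(jωC) = -j/(ω·C) = 0 - j1.888e+05 Ω
Step 3 — With the output port shorted to ground, the output series arm Z2 runs from the junction to ground; the shunt arm Z3 also runs from the junction to ground. They appear in parallel: Z3 || Z2 = 26.5 - j0.003719 Ω.
Step 4 — Series with input arm Z1: Z_in = Z1 + (Z3 || Z2) = 26.5 + j32.09 Ω = 41.61∠50.4° Ω.

Z = 26.5 + j32.09 Ω = 41.61∠50.4° Ω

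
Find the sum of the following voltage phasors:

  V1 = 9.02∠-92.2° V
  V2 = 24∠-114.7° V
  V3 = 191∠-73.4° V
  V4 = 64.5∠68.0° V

Step 1 — Convert each phasor to rectangular form:
  V1 = 9.02·(cos(-92.2°) + j·sin(-92.2°)) = -0.3463 - j9.013 V
  V2 = 24·(cos(-114.7°) + j·sin(-114.7°)) = -10.03 - j21.8 V
  V3 = 191·(cos(-73.4°) + j·sin(-73.4°)) = 54.57 - j183 V
  V4 = 64.5·(cos(68.0°) + j·sin(68.0°)) = 24.16 + j59.8 V
Step 2 — Sum components: V_total = 68.35 - j154.1 V.
Step 3 — Convert to polar: |V_total| = 168.5 V, ∠V_total = -66.1°.

V_total = 168.5∠-66.1° V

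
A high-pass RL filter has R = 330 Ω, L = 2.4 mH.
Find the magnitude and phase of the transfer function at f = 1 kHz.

Step 1 — Angular frequency: ω = 2π·1000 = 6283 rad/s.
Step 2 — Transfer function: H(jω) = jωL/(R + jωL).
Step 3 — Numerator jωL = j·15.08; denominator R + jωL = 330 + j15.08.
Step 4 — H = 0.002084 + j0.0456.
Step 5 — Magnitude: |H| = 0.04565 (-26.8 dB); phase: φ = 87.4°.

|H| = 0.04565 (-26.8 dB), φ = 87.4°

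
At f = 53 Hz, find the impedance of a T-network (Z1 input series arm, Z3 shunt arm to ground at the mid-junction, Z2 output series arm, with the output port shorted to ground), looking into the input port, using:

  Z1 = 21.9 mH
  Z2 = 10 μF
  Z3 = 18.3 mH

Step 1 — Angular frequency: ω = 2π·f = 2π·53 = 333 rad/s.
Step 2 — Component impedances:
  Z1: Z = jωL = j·333·0.0219 = 0 + j7.293 Ω
  Z2: Z = 1/(jωC) = -j/(ω·C) = 0 - j300.3 Ω
  Z3: Z = jωL = j·333·0.0183 = 0 + j6.094 Ω
Step 3 — With the output port shorted to ground, the output series arm Z2 runs from the junction to ground; the shunt arm Z3 also runs from the junction to ground. They appear in parallel: Z3 || Z2 = 0 + j6.22 Ω.
Step 4 — Series with input arm Z1: Z_in = Z1 + (Z3 || Z2) = 0 + j13.51 Ω = 13.51∠90.0° Ω.

Z = 0 + j13.51 Ω = 13.51∠90.0° Ω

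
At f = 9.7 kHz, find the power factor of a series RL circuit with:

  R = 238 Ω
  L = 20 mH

Step 1 — Angular frequency: ω = 2π·f = 2π·9700 = 6.095e+04 rad/s.
Step 2 — Component impedances:
  R: Z = R = 238 Ω
  L: Z = jωL = j·6.095e+04·0.02 = 0 + j1219 Ω
Step 3 — Series combination: Z_total = R + L = 238 + j1219 Ω = 1242∠79.0° Ω.
Step 4 — Power factor: PF = cos(φ) = Re(Z)/|Z| = 238/1242 = 0.1916.
Step 5 — Type: Im(Z) = 1219 ⇒ lagging (phase φ = 79.0°).

PF = 0.1916 (lagging, φ = 79.0°)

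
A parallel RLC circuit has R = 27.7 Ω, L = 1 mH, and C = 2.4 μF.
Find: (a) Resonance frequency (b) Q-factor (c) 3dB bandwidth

Step 1 — Resonance: ω₀ = 1/√(LC) = 1/√(0.001·2.4e-06) = 2.041e+04 rad/s.
Step 2 — f₀ = ω₀/(2π) = 3249 Hz.
Step 3 — Parallel Q: Q = R/(ω₀L) = 27.7/(2.041e+04·0.001) = 1.357.
Step 4 — Bandwidth: Δω = ω₀/Q = 1.504e+04 rad/s; BW = Δω/(2π) = 2394 Hz.

(a) f₀ = 3249 Hz  (b) Q = 1.357  (c) BW = 2394 Hz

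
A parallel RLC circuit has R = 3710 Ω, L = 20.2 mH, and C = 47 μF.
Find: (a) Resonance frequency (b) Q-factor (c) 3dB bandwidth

Step 1 — Resonance: ω₀ = 1/√(LC) = 1/√(0.0202·4.7e-05) = 1026 rad/s.
Step 2 — f₀ = ω₀/(2π) = 163.3 Hz.
Step 3 — Parallel Q: Q = R/(ω₀L) = 3710/(1026·0.0202) = 179.
Step 4 — Bandwidth: Δω = ω₀/Q = 5.735 rad/s; BW = Δω/(2π) = 0.9127 Hz.

(a) f₀ = 163.3 Hz  (b) Q = 179  (c) BW = 0.9127 Hz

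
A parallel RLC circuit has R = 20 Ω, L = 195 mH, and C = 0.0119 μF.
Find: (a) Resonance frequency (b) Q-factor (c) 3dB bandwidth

Step 1 — Resonance: ω₀ = 1/√(LC) = 1/√(0.195·1.19e-08) = 2.076e+04 rad/s.
Step 2 — f₀ = ω₀/(2π) = 3304 Hz.
Step 3 — Parallel Q: Q = R/(ω₀L) = 20/(2.076e+04·0.195) = 0.004941.
Step 4 — Bandwidth: Δω = ω₀/Q = 4.202e+06 rad/s; BW = Δω/(2π) = 6.687e+05 Hz.

(a) f₀ = 3304 Hz  (b) Q = 0.004941  (c) BW = 6.687e+05 Hz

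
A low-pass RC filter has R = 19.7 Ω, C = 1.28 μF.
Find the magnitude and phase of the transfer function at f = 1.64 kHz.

Step 1 — Angular frequency: ω = 2π·1640 = 1.03e+04 rad/s.
Step 2 — Transfer function: H(jω) = 1/(1 + jωRC).
Step 3 — Denominator: 1 + jωRC = 1 + j·1.03e+04·19.7·1.28e-06 = 1 + j0.2598.
Step 4 — H = 0.9368 - j0.2434.
Step 5 — Magnitude: |H| = 0.9679 (-0.3 dB); phase: φ = -14.6°.

|H| = 0.9679 (-0.3 dB), φ = -14.6°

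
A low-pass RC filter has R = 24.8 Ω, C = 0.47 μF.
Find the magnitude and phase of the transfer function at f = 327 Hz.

Step 1 — Angular frequency: ω = 2π·327 = 2055 rad/s.
Step 2 — Transfer function: H(jω) = 1/(1 + jωRC).
Step 3 — Denominator: 1 + jωRC = 1 + j·2055·24.8·4.7e-07 = 1 + j0.02395.
Step 4 — H = 0.9994 - j0.02393.
Step 5 — Magnitude: |H| = 0.9997 (-0.0 dB); phase: φ = -1.4°.

|H| = 0.9997 (-0.0 dB), φ = -1.4°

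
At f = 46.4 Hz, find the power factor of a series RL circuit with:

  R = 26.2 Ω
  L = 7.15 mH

Step 1 — Angular frequency: ω = 2π·f = 2π·46.4 = 291.5 rad/s.
Step 2 — Component impedances:
  R: Z = R = 26.2 Ω
  L: Z = jωL = j·291.5·0.00715 = 0 + j2.085 Ω
Step 3 — Series combination: Z_total = R + L = 26.2 + j2.085 Ω = 26.28∠4.5° Ω.
Step 4 — Power factor: PF = cos(φ) = Re(Z)/|Z| = 26.2/26.283 = 0.9968.
Step 5 — Type: Im(Z) = 2.085 ⇒ lagging (phase φ = 4.5°).

PF = 0.9968 (lagging, φ = 4.5°)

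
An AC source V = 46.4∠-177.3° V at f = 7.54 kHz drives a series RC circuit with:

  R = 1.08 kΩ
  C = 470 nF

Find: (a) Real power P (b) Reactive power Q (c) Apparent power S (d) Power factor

Step 1 — Angular frequency: ω = 2π·f = 2π·7540 = 4.738e+04 rad/s.
Step 2 — Component impedances:
  R: Z = R = 1080 Ω
  C: Z = 1/(jωC) = -j/(ω·C) = 0 - j44.91 Ω
Step 3 — Series combination: Z_total = R + C = 1080 - j44.91 Ω = 1081∠-2.4° Ω.
Step 4 — Source phasor: V = 46.4∠-177.3° V = -46.35 - j2.186 V.
Step 5 — Current: I = V / Z = -0.04276 - j0.003802 A = 0.04293∠-174.9° A.
Step 6 — Complex power: S = V·I* = 1.99 - j0.08275 VA.
Step 7 — Real power: P = Re(S) = 1.99 W.
Step 8 — Reactive power: Q = Im(S) = -0.08275 VAR.
Step 9 — Apparent power: |S| = 1.992 VA.
Step 10 — Power factor: PF = P/|S| = 0.9991 (leading).

(a) P = 1.99 W  (b) Q = -0.08275 VAR  (c) S = 1.992 VA  (d) PF = 0.9991 (leading)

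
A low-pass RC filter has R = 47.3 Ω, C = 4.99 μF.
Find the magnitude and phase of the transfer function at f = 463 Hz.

Step 1 — Angular frequency: ω = 2π·463 = 2909 rad/s.
Step 2 — Transfer function: H(jω) = 1/(1 + jωRC).
Step 3 — Denominator: 1 + jωRC = 1 + j·2909·47.3·4.99e-06 = 1 + j0.6866.
Step 4 — H = 0.6796 - j0.4666.
Step 5 — Magnitude: |H| = 0.8244 (-1.7 dB); phase: φ = -34.5°.

|H| = 0.8244 (-1.7 dB), φ = -34.5°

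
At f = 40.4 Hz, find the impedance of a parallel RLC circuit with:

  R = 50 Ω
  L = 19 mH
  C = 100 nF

Step 1 — Angular frequency: ω = 2π·f = 2π·40.4 = 253.8 rad/s.
Step 2 — Component impedances:
  R: Z = R = 50 Ω
  L: Z = jωL = j·253.8·0.019 = 0 + j4.823 Ω
  C: Z = 1/(jωC) = -j/(ω·C) = 0 - j3.939e+04 Ω
Step 3 — Parallel combination: 1/Z_total = 1/R + 1/L + 1/C; Z_total = 0.461 + j4.779 Ω = 4.801∠84.5° Ω.

Z = 0.461 + j4.779 Ω = 4.801∠84.5° Ω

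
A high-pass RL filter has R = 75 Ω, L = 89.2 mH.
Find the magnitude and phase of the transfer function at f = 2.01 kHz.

Step 1 — Angular frequency: ω = 2π·2010 = 1.263e+04 rad/s.
Step 2 — Transfer function: H(jω) = jωL/(R + jωL).
Step 3 — Numerator jωL = j·1127; denominator R + jωL = 75 + j1127.
Step 4 — H = 0.9956 + j0.06628.
Step 5 — Magnitude: |H| = 0.9978 (-0.0 dB); phase: φ = 3.8°.

|H| = 0.9978 (-0.0 dB), φ = 3.8°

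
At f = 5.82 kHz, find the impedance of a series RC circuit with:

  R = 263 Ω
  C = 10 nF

Step 1 — Angular frequency: ω = 2π·f = 2π·5820 = 3.657e+04 rad/s.
Step 2 — Component impedances:
  R: Z = R = 263 Ω
  C: Z = 1/(jωC) = -j/(ω·C) = 0 - j2735 Ω
Step 3 — Series combination: Z_total = R + C = 263 - j2735 Ω = 2747∠-84.5° Ω.

Z = 263 - j2735 Ω = 2747∠-84.5° Ω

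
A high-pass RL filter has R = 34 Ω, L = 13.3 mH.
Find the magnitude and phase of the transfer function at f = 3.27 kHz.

Step 1 — Angular frequency: ω = 2π·3270 = 2.055e+04 rad/s.
Step 2 — Transfer function: H(jω) = jωL/(R + jωL).
Step 3 — Numerator jωL = j·273.3; denominator R + jωL = 34 + j273.3.
Step 4 — H = 0.9848 + j0.1225.
Step 5 — Magnitude: |H| = 0.9923 (-0.1 dB); phase: φ = 7.1°.

|H| = 0.9923 (-0.1 dB), φ = 7.1°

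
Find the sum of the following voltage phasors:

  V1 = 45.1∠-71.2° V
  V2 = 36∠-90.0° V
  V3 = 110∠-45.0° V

Step 1 — Convert each phasor to rectangular form:
  V1 = 45.1·(cos(-71.2°) + j·sin(-71.2°)) = 14.53 - j42.69 V
  V2 = 36·(cos(-90.0°) + j·sin(-90.0°)) = 0 - j36 V
  V3 = 110·(cos(-45.0°) + j·sin(-45.0°)) = 77.78 - j77.78 V
Step 2 — Sum components: V_total = 92.32 - j156.5 V.
Step 3 — Convert to polar: |V_total| = 181.7 V, ∠V_total = -59.5°.

V_total = 181.7∠-59.5° V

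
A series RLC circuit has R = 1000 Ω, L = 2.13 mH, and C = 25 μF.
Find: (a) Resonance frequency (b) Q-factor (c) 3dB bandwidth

Step 1 — Resonance: ω₀ = 1/√(LC) = 1/√(0.00213·2.5e-05) = 4334 rad/s.
Step 2 — f₀ = ω₀/(2π) = 689.7 Hz.
Step 3 — Series Q: Q = ω₀L/R = 4334·0.00213/1000 = 0.00923.
Step 4 — Bandwidth: Δω = ω₀/Q = 4.695e+05 rad/s; BW = Δω/(2π) = 7.472e+04 Hz.

(a) f₀ = 689.7 Hz  (b) Q = 0.00923  (c) BW = 7.472e+04 Hz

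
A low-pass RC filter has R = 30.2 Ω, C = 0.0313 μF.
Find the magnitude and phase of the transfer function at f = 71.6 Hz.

Step 1 — Angular frequency: ω = 2π·71.6 = 449.9 rad/s.
Step 2 — Transfer function: H(jω) = 1/(1 + jωRC).
Step 3 — Denominator: 1 + jωRC = 1 + j·449.9·30.2·3.13e-08 = 1 + j0.0004252.
Step 4 — H = 1 - j0.0004252.
Step 5 — Magnitude: |H| = 1 (-0.0 dB); phase: φ = -0.0°.

|H| = 1 (-0.0 dB), φ = -0.0°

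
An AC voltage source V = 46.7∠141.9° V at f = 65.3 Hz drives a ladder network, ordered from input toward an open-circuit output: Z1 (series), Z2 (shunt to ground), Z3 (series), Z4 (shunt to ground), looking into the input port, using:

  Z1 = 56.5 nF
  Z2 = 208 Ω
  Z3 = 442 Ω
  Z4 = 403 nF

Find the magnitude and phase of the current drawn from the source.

Step 1 — Angular frequency: ω = 2π·f = 2π·65.3 = 410.3 rad/s.
Step 2 — Component impedances:
  Z1: Z = 1/(jωC) = -j/(ω·C) = 0 - j4.314e+04 Ω
  Z2: Z = R = 208 Ω
  Z3: Z = R = 442 Ω
  Z4: Z = 1/(jωC) = -j/(ω·C) = 0 - j6048 Ω
Step 3 — Ladder network (open output): work backward from the far end, alternating series and parallel combinations. Z_in = 207.2 - j4.314e+04 Ω = 4.315e+04∠-89.7° Ω.
Step 4 — Source phasor: V = 46.7∠141.9° V = -36.75 + j28.82 V.
Step 5 — Ohm's law: I = V / Z_total = (-36.75 + j28.82) / (207.2 - j4.314e+04) = -0.000672 - j0.0008485 A.
Step 6 — Convert to polar: |I| = 0.001082 A, ∠I = -128.4°.

I = 0.001082∠-128.4° A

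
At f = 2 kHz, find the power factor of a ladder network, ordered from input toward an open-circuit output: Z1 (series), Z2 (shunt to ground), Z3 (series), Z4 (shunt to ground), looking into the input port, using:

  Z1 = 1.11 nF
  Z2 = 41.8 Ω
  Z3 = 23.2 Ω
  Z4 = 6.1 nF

Step 1 — Angular frequency: ω = 2π·f = 2π·2000 = 1.257e+04 rad/s.
Step 2 — Component impedances:
  Z1: Z = 1/(jωC) = -j/(ω·C) = 0 - j7.169e+04 Ω
  Z2: Z = R = 41.8 Ω
  Z3: Z = R = 23.2 Ω
  Z4: Z = 1/(jωC) = -j/(ω·C) = 0 - j1.305e+04 Ω
Step 3 — Ladder network (open output): work backward from the far end, alternating series and parallel combinations. Z_in = 41.8 - j7.169e+04 Ω = 7.169e+04∠-90.0° Ω.
Step 4 — Power factor: PF = cos(φ) = Re(Z)/|Z| = 41.799/71692 = 0.000583.
Step 5 — Type: Im(Z) = -7.169e+04 ⇒ leading (phase φ = -90.0°).

PF = 0.000583 (leading, φ = -90.0°)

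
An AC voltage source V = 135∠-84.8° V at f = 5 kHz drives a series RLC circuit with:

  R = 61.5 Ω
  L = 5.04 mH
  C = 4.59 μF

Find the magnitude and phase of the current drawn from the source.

Step 1 — Angular frequency: ω = 2π·f = 2π·5000 = 3.142e+04 rad/s.
Step 2 — Component impedances:
  R: Z = R = 61.5 Ω
  L: Z = jωL = j·3.142e+04·0.00504 = 0 + j158.3 Ω
  C: Z = 1/(jωC) = -j/(ω·C) = 0 - j6.935 Ω
Step 3 — Series combination: Z_total = R + L + C = 61.5 + j151.4 Ω = 163.4∠67.9° Ω.
Step 4 — Source phasor: V = 135∠-84.8° V = 12.24 - j134.4 V.
Step 5 — Ohm's law: I = V / Z_total = (12.24 - j134.4) / (61.5 + j151.4) = -0.7341 - j0.379 A.
Step 6 — Convert to polar: |I| = 0.8261 A, ∠I = -152.7°.

I = 0.8261∠-152.7° A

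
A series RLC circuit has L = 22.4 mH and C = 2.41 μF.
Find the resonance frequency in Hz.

Step 1 — Resonance condition Im(Z)=0 gives ω₀ = 1/√(LC).
Step 2 — ω₀ = 1/√(0.0224·2.41e-06) = 4304 rad/s.
Step 3 — f₀ = ω₀/(2π) = 685 Hz.

f₀ = 685 Hz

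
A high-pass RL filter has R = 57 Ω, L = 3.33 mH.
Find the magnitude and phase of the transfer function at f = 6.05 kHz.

Step 1 — Angular frequency: ω = 2π·6050 = 3.801e+04 rad/s.
Step 2 — Transfer function: H(jω) = jωL/(R + jωL).
Step 3 — Numerator jωL = j·126.6; denominator R + jωL = 57 + j126.6.
Step 4 — H = 0.8314 + j0.3744.
Step 5 — Magnitude: |H| = 0.9118 (-0.8 dB); phase: φ = 24.2°.

|H| = 0.9118 (-0.8 dB), φ = 24.2°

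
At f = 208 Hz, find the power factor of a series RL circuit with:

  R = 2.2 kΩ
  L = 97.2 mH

Step 1 — Angular frequency: ω = 2π·f = 2π·208 = 1307 rad/s.
Step 2 — Component impedances:
  R: Z = R = 2200 Ω
  L: Z = jωL = j·1307·0.0972 = 0 + j127 Ω
Step 3 — Series combination: Z_total = R + L = 2200 + j127 Ω = 2204∠3.3° Ω.
Step 4 — Power factor: PF = cos(φ) = Re(Z)/|Z| = 2200/2203.7 = 0.9983.
Step 5 — Type: Im(Z) = 127 ⇒ lagging (phase φ = 3.3°).

PF = 0.9983 (lagging, φ = 3.3°)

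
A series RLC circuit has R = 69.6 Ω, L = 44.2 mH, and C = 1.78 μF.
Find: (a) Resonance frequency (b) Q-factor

Step 1 — Resonance condition Im(Z)=0 gives ω₀ = 1/√(LC).
Step 2 — ω₀ = 1/√(0.0442·1.78e-06) = 3565 rad/s.
Step 3 — f₀ = ω₀/(2π) = 567.4 Hz.
Step 4 — Series Q: Q = ω₀L/R = 3565·0.0442/69.6 = 2.264.

(a) f₀ = 567.4 Hz  (b) Q = 2.264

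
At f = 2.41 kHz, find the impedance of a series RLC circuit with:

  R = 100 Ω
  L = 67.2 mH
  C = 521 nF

Step 1 — Angular frequency: ω = 2π·f = 2π·2410 = 1.514e+04 rad/s.
Step 2 — Component impedances:
  R: Z = R = 100 Ω
  L: Z = jωL = j·1.514e+04·0.0672 = 0 + j1018 Ω
  C: Z = 1/(jωC) = -j/(ω·C) = 0 - j126.8 Ω
Step 3 — Series combination: Z_total = R + L + C = 100 + j890.8 Ω = 896.4∠83.6° Ω.

Z = 100 + j890.8 Ω = 896.4∠83.6° Ω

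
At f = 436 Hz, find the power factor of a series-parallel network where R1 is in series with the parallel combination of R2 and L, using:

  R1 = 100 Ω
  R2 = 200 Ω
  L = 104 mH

Step 1 — Angular frequency: ω = 2π·f = 2π·436 = 2739 rad/s.
Step 2 — Component impedances:
  R1: Z = R = 100 Ω
  R2: Z = R = 200 Ω
  L: Z = jωL = j·2739·0.104 = 0 + j284.9 Ω
Step 3 — Parallel branch: R2 || L = 1/(1/R2 + 1/L) = 134 + j94.05 Ω.
Step 4 — Series with R1: Z_total = R1 + (R2 || L) = 234 + j94.05 Ω = 252.2∠21.9° Ω.
Step 5 — Power factor: PF = cos(φ) = Re(Z)/|Z| = 234/252.2 = 0.9278.
Step 6 — Type: Im(Z) = 94.05 ⇒ lagging (phase φ = 21.9°).

PF = 0.9278 (lagging, φ = 21.9°)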